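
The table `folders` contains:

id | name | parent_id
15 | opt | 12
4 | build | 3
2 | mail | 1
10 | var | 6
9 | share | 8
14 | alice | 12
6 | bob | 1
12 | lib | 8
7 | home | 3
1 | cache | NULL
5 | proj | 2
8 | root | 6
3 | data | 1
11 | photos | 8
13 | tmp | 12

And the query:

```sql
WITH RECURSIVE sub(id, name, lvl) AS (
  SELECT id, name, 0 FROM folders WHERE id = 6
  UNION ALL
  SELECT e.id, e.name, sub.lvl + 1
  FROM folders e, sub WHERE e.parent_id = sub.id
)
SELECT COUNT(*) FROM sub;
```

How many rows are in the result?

9

Base: id=6 (bob) at lvl 0.
Iteration 1: rows with parent_id in {6} -> root (id 8, lvl 1), var (id 10, lvl 1).
Iteration 2: rows with parent_id in {8,10} -> share (id 9, lvl 2), photos (id 11, lvl 2), lib (id 12, lvl 2).
Iteration 3: rows with parent_id in {9,11,12} -> tmp (id 13, lvl 3), alice (id 14, lvl 3), opt (id 15, lvl 3).
Iteration 4: no rows with parent_id in {13,14,15}; recursion stops.
Total rows emitted: 9.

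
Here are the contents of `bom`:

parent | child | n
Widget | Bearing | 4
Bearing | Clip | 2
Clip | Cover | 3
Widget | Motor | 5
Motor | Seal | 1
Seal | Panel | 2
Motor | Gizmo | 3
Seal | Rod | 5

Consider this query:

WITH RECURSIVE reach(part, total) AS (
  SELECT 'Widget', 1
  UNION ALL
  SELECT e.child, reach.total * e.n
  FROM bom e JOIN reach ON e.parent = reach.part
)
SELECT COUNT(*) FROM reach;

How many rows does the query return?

9

Base: (Widget, total=1).
Iteration 1: components of {Widget} -> Bearing = 1*4 = 4, Motor = 1*5 = 5.
Iteration 2: components of {Bearing,Motor} -> Clip = 4*2 = 8, Gizmo = 5*3 = 15, Seal = 5*1 = 5.
Iteration 3: components of {Clip,Gizmo,Seal} -> Cover = 8*3 = 24, Panel = 5*2 = 10, Rod = 5*5 = 25.
Iteration 4: no further components; recursion stops.
Total rows emitted: 9.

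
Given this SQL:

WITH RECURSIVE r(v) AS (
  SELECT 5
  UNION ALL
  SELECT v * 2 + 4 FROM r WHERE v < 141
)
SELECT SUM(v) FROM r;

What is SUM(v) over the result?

543

Base: v=5.
Iteration 1: 5 < 141 holds -> v = 5 * 2 + 4 = 14.
Iteration 2: 14 < 141 holds -> v = 14 * 2 + 4 = 32.
Iteration 3: 32 < 141 holds -> v = 32 * 2 + 4 = 68.
Iteration 4: 68 < 141 holds -> v = 68 * 2 + 4 = 140.
Iteration 5: 140 < 141 holds -> v = 140 * 2 + 4 = 284.
Iteration 6: 284 < 141 fails; recursion stops.
SUM(v) = 5 + 14 + 32 + 68 + 140 + 284 = 543.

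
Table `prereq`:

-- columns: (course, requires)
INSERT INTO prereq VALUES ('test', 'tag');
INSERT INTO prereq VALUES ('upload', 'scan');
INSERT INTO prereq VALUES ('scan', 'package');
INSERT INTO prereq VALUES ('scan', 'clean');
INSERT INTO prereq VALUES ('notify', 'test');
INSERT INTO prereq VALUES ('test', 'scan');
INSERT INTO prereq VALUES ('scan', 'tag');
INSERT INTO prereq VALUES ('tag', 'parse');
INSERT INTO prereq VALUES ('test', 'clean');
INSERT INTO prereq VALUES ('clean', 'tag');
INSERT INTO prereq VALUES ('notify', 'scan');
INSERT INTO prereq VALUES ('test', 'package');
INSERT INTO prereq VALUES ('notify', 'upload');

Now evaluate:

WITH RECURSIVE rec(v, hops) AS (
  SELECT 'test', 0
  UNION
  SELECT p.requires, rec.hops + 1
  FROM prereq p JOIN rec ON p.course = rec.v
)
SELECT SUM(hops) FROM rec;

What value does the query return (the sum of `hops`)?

22

Base: (test, hops=0).
Iteration 1: edges from {test} -> (clean, hops=1), (package, hops=1), (scan, hops=1), (tag, hops=1).
Iteration 2: edges from {clean,package,scan,tag} -> (clean, hops=2), (package, hops=2), (parse, hops=2), (tag, hops=2). [UNION drops 1 duplicate row(s)]
Iteration 3: edges from {clean,package,parse,tag} -> (parse, hops=3), (tag, hops=3).
Iteration 4: edges from {parse,tag} -> (parse, hops=4).
Iteration 5: no outgoing edges from {parse}; recursion stops.
SUM(hops) = 0 + 1 + 1 + 1 + 1 + 2 + 2 + 2 + 2 + 3 + 3 + 4 = 22.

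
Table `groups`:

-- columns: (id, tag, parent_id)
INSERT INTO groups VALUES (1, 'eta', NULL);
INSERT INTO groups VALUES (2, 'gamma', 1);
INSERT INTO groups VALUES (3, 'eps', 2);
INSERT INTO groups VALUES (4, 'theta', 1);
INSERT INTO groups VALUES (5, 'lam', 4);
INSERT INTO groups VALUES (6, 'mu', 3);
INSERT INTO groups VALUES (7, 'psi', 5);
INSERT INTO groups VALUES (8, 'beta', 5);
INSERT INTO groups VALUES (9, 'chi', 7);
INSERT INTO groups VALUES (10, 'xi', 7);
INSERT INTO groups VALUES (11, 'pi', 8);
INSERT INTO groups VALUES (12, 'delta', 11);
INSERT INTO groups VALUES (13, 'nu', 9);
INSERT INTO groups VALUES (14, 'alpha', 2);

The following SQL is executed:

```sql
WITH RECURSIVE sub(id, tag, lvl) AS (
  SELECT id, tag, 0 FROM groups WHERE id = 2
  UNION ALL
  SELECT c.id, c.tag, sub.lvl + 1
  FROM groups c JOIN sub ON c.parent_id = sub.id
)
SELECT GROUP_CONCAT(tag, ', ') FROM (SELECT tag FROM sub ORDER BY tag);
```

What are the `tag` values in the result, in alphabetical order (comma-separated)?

alpha, eps, gamma, mu

Base: id=2 (gamma) at lvl 0.
Iteration 1: rows with parent_id in {2} -> eps (id 3, lvl 1), alpha (id 14, lvl 1).
Iteration 2: rows with parent_id in {3,14} -> mu (id 6, lvl 2).
Iteration 3: no rows with parent_id in {6}; recursion stops.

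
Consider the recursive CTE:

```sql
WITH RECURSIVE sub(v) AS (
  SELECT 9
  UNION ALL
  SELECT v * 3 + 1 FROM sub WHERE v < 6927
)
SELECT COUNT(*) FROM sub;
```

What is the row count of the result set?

Base: v=9.
Iteration 1: 9 < 6927 holds -> v = 9 * 3 + 1 = 28.
Iteration 2: 28 < 6927 holds -> v = 28 * 3 + 1 = 85.
Iteration 3: 85 < 6927 holds -> v = 85 * 3 + 1 = 256.
Iteration 4: 256 < 6927 holds -> v = 256 * 3 + 1 = 769.
Iteration 5: 769 < 6927 holds -> v = 769 * 3 + 1 = 2308.
Iteration 6: 2308 < 6927 holds -> v = 2308 * 3 + 1 = 6925.
Iteration 7: 6925 < 6927 holds -> v = 6925 * 3 + 1 = 20776.
Iteration 8: 20776 < 6927 fails; recursion stops.
Total rows emitted: 8.

8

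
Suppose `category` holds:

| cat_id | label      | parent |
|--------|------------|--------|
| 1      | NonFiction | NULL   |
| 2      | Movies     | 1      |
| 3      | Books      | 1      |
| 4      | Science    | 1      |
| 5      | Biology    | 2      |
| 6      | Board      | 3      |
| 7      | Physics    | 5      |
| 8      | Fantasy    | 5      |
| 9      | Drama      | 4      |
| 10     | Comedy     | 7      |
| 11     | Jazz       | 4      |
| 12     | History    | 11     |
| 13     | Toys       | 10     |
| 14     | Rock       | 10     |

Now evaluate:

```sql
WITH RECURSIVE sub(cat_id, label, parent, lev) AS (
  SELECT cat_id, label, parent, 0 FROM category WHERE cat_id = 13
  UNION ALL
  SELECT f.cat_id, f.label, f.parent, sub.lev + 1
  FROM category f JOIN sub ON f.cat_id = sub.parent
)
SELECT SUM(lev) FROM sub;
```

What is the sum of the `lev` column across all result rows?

15

Base: cat_id=13 (Toys), parent=10, lev 0.
Iteration 1: join on cat_id=10 -> Comedy (id 10, parent=7, lev 1).
Iteration 2: join on cat_id=7 -> Physics (id 7, parent=5, lev 2).
Iteration 3: join on cat_id=5 -> Biology (id 5, parent=2, lev 3).
Iteration 4: join on cat_id=2 -> Movies (id 2, parent=1, lev 4).
Iteration 5: join on cat_id=1 -> NonFiction (id 1, parent=NULL, lev 5).
Iteration 6: parent is NULL; no match; recursion stops.
SUM(lev) = 0 + 1 + 2 + 3 + 4 + 5 = 15.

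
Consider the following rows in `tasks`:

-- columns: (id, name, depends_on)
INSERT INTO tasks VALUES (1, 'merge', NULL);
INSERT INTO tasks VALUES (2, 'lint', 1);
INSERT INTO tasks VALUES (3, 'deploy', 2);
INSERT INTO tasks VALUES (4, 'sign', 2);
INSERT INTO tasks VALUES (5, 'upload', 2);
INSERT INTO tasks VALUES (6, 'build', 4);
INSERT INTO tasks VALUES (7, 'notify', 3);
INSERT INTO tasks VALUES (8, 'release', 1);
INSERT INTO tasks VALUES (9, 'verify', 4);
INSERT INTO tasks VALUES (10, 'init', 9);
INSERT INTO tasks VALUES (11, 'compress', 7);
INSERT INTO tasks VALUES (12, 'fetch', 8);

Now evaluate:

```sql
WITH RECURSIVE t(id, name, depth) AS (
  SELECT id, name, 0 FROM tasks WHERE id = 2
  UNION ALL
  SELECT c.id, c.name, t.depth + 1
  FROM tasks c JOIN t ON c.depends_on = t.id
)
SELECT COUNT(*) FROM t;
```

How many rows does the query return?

9

Base: id=2 (lint) at depth 0.
Iteration 1: rows with depends_on in {2} -> deploy (id 3, depth 1), sign (id 4, depth 1), upload (id 5, depth 1).
Iteration 2: rows with depends_on in {3,4,5} -> build (id 6, depth 2), notify (id 7, depth 2), verify (id 9, depth 2).
Iteration 3: rows with depends_on in {6,7,9} -> init (id 10, depth 3), compress (id 11, depth 3).
Iteration 4: no rows with depends_on in {10,11}; recursion stops.
Total rows emitted: 9.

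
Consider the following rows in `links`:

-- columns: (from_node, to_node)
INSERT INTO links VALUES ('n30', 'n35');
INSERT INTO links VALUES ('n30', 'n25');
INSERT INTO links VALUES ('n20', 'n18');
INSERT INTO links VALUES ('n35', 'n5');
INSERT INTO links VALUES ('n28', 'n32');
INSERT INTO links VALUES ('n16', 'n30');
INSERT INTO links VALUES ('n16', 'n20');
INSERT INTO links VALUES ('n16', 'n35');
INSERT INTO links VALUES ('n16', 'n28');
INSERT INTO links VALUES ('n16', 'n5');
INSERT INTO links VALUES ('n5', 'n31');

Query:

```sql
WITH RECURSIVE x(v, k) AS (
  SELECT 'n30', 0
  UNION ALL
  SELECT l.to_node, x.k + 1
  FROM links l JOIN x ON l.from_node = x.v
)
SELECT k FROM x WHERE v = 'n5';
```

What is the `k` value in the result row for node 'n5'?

Base: (n30, k=0).
Iteration 1: edges from {n30} -> (n25, k=1), (n35, k=1).
Iteration 2: edges from {n25,n35} -> (n5, k=2).
Iteration 3: edges from {n5} -> (n31, k=3).
Iteration 4: no outgoing edges from {n31}; recursion stops.

2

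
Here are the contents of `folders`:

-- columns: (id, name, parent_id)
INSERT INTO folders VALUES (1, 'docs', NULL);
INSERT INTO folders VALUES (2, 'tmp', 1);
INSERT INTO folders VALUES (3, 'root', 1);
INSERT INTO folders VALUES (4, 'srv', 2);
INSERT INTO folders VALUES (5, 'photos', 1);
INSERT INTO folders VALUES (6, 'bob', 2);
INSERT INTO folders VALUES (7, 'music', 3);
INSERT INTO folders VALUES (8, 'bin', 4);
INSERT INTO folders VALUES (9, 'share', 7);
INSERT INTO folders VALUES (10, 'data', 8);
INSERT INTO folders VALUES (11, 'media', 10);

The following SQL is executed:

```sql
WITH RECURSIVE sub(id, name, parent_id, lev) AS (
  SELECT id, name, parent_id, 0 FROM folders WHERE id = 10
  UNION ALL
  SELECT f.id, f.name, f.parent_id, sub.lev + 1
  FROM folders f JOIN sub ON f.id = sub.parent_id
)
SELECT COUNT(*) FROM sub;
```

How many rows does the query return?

5

Base: id=10 (data), parent_id=8, lev 0.
Iteration 1: join on id=8 -> bin (id 8, parent_id=4, lev 1).
Iteration 2: join on id=4 -> srv (id 4, parent_id=2, lev 2).
Iteration 3: join on id=2 -> tmp (id 2, parent_id=1, lev 3).
Iteration 4: join on id=1 -> docs (id 1, parent_id=NULL, lev 4).
Iteration 5: parent_id is NULL; no match; recursion stops.
Total rows emitted: 5.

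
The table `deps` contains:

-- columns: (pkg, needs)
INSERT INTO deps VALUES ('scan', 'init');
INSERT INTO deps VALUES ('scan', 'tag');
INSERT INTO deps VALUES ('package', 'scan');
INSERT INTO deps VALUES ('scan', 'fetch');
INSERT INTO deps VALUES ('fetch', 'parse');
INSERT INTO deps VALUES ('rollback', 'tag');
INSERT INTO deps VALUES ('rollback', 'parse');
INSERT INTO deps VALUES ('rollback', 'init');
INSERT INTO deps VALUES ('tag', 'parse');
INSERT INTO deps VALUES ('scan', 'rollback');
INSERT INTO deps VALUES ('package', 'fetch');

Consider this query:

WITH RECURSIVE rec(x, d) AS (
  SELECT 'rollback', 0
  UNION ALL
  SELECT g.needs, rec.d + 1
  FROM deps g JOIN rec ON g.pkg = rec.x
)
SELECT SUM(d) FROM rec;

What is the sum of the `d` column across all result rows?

5

Base: (rollback, d=0).
Iteration 1: edges from {rollback} -> (init, d=1), (parse, d=1), (tag, d=1).
Iteration 2: edges from {init,parse,tag} -> (parse, d=2).
Iteration 3: no outgoing edges from {parse}; recursion stops.
SUM(d) = 0 + 1 + 1 + 1 + 2 = 5.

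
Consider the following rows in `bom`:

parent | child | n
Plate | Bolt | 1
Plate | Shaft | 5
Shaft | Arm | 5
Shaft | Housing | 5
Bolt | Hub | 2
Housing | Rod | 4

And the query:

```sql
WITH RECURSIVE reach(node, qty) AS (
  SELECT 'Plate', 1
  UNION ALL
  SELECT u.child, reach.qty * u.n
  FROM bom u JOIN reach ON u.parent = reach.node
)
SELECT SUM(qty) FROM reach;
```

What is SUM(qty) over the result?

159

Base: (Plate, qty=1).
Iteration 1: components of {Plate} -> Bolt = 1*1 = 1, Shaft = 1*5 = 5.
Iteration 2: components of {Bolt,Shaft} -> Arm = 5*5 = 25, Housing = 5*5 = 25, Hub = 1*2 = 2.
Iteration 3: components of {Arm,Housing,Hub} -> Rod = 25*4 = 100.
Iteration 4: no further components; recursion stops.
SUM(qty) = 1 + 1 + 5 + 2 + 25 + 25 + 100 = 159.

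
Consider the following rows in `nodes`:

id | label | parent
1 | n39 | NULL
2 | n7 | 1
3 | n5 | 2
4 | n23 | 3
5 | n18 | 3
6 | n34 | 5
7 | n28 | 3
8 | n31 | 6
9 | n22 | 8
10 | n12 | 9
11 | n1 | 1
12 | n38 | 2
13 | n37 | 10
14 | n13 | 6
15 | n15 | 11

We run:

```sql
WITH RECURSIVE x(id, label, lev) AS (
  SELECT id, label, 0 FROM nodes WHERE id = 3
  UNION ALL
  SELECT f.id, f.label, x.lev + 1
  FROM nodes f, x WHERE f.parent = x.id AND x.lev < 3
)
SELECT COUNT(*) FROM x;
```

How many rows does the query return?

Base: id=3 (n5) at lev 0.
Iteration 1: rows with parent in {3} -> n23 (id 4, lev 1), n18 (id 5, lev 1), n28 (id 7, lev 1).
Iteration 2: rows with parent in {4,5,7} -> n34 (id 6, lev 2).
Iteration 3: rows with parent in {6} -> n31 (id 8, lev 3), n13 (id 14, lev 3).
Iteration 4: lev < 3 fails for all current rows; recursion stops.
Total rows emitted: 7.

7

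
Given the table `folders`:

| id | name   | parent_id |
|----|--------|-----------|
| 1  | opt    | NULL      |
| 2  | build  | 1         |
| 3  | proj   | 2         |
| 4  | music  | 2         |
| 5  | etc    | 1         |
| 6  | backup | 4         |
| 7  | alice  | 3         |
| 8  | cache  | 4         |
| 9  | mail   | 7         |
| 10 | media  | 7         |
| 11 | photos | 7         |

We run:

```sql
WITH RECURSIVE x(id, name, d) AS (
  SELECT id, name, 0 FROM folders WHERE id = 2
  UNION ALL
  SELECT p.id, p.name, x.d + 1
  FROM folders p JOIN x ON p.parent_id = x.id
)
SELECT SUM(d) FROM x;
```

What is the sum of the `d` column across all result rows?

17

Base: id=2 (build) at d 0.
Iteration 1: rows with parent_id in {2} -> proj (id 3, d 1), music (id 4, d 1).
Iteration 2: rows with parent_id in {3,4} -> backup (id 6, d 2), alice (id 7, d 2), cache (id 8, d 2).
Iteration 3: rows with parent_id in {6,7,8} -> mail (id 9, d 3), media (id 10, d 3), photos (id 11, d 3).
Iteration 4: no rows with parent_id in {9,10,11}; recursion stops.
SUM(d) = 0 + 1 + 1 + 2 + 2 + 2 + 3 + 3 + 3 = 17.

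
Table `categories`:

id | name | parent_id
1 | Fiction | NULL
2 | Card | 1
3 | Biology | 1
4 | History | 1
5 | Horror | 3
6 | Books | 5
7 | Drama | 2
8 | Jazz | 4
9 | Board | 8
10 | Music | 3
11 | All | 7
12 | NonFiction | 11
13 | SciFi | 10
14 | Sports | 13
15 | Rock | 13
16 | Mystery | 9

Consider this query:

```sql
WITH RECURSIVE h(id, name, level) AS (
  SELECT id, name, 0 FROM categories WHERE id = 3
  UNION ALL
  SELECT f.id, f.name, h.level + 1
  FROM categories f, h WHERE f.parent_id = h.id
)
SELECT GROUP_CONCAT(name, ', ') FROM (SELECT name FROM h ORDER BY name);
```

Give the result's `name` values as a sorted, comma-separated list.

Base: id=3 (Biology) at level 0.
Iteration 1: rows with parent_id in {3} -> Horror (id 5, level 1), Music (id 10, level 1).
Iteration 2: rows with parent_id in {5,10} -> Books (id 6, level 2), SciFi (id 13, level 2).
Iteration 3: rows with parent_id in {6,13} -> Sports (id 14, level 3), Rock (id 15, level 3).
Iteration 4: no rows with parent_id in {14,15}; recursion stops.

Biology, Books, Horror, Music, Rock, SciFi, Sports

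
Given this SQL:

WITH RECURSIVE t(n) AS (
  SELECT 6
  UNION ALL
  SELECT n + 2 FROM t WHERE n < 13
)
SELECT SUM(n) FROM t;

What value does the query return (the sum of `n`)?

50

Base: n=6.
Iteration 1: 6 < 13 holds -> n = 6 + 2 = 8.
Iteration 2: 8 < 13 holds -> n = 8 + 2 = 10.
Iteration 3: 10 < 13 holds -> n = 10 + 2 = 12.
Iteration 4: 12 < 13 holds -> n = 12 + 2 = 14.
Iteration 5: 14 < 13 fails; recursion stops.
SUM(n) = 6 + 8 + 10 + 12 + 14 = 50.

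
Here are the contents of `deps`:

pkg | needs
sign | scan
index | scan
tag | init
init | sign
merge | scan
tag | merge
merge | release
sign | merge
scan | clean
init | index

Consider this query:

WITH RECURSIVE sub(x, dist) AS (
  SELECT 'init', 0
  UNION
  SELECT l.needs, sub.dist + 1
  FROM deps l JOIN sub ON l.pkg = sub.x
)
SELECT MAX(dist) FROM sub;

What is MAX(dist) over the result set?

4

Base: (init, dist=0).
Iteration 1: edges from {init} -> (index, dist=1), (sign, dist=1).
Iteration 2: edges from {index,sign} -> (merge, dist=2), (scan, dist=2). [UNION drops 1 duplicate row(s)]
Iteration 3: edges from {merge,scan} -> (clean, dist=3), (release, dist=3), (scan, dist=3).
Iteration 4: edges from {clean,release,scan} -> (clean, dist=4).
Iteration 5: no outgoing edges from {clean}; recursion stops.
dist values: 0, 1, 1, 2, 2, 3, 3, 3, 4; the maximum is 4.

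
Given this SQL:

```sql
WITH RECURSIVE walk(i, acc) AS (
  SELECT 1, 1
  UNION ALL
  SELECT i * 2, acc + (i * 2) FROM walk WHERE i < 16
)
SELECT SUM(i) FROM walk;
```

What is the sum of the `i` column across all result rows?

Base: i=1, acc=1.
Iteration 1: 1 < 16 holds -> i = 1 * 2 = 2, acc = 1 + 2 = 3.
Iteration 2: 2 < 16 holds -> i = 2 * 2 = 4, acc = 3 + 4 = 7.
Iteration 3: 4 < 16 holds -> i = 4 * 2 = 8, acc = 7 + 8 = 15.
Iteration 4: 8 < 16 holds -> i = 8 * 2 = 16, acc = 15 + 16 = 31.
Iteration 5: 16 < 16 fails; recursion stops.
SUM(i) = 1 + 2 + 4 + 8 + 16 = 31.

31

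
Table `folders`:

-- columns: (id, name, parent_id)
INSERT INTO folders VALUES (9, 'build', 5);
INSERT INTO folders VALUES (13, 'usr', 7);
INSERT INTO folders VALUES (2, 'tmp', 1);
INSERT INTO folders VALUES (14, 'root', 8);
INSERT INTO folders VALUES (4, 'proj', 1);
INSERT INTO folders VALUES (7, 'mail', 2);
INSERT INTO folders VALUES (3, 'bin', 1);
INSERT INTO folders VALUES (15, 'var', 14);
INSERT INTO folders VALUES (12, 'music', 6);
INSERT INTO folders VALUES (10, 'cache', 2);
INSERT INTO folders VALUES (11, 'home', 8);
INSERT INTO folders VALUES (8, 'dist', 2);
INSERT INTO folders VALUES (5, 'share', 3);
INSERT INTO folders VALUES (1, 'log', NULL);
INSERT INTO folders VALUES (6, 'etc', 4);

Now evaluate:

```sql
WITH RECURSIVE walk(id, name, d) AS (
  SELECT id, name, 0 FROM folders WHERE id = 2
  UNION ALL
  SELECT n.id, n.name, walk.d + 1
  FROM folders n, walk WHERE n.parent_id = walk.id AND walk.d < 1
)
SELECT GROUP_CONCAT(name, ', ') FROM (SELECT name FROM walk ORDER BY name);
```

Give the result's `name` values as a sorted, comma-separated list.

Base: id=2 (tmp) at d 0.
Iteration 1: rows with parent_id in {2} -> mail (id 7, d 1), dist (id 8, d 1), cache (id 10, d 1).
Iteration 2: d < 1 fails for all current rows; recursion stops.

cache, dist, mail, tmp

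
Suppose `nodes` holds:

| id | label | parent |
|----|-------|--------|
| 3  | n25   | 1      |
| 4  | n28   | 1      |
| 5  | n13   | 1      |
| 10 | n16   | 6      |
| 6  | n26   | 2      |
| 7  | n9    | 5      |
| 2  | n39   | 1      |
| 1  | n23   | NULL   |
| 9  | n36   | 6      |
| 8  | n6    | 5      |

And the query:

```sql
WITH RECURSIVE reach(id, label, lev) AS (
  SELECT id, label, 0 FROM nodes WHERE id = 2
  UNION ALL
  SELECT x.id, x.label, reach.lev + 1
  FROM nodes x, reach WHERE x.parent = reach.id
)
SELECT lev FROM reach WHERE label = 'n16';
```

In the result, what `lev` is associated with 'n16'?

2

Base: id=2 (n39) at lev 0.
Iteration 1: rows with parent in {2} -> n26 (id 6, lev 1).
Iteration 2: rows with parent in {6} -> n36 (id 9, lev 2), n16 (id 10, lev 2).
Iteration 3: no rows with parent in {9,10}; recursion stops.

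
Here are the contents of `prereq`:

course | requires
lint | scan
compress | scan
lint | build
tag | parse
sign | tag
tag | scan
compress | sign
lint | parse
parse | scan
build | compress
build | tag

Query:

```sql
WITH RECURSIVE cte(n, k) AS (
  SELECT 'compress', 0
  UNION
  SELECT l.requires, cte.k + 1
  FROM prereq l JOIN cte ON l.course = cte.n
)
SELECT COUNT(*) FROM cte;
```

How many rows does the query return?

Base: (compress, k=0).
Iteration 1: edges from {compress} -> (scan, k=1), (sign, k=1).
Iteration 2: edges from {scan,sign} -> (tag, k=2).
Iteration 3: edges from {tag} -> (parse, k=3), (scan, k=3).
Iteration 4: edges from {parse,scan} -> (scan, k=4).
Iteration 5: no outgoing edges from {scan}; recursion stops.
Total rows emitted: 7.

7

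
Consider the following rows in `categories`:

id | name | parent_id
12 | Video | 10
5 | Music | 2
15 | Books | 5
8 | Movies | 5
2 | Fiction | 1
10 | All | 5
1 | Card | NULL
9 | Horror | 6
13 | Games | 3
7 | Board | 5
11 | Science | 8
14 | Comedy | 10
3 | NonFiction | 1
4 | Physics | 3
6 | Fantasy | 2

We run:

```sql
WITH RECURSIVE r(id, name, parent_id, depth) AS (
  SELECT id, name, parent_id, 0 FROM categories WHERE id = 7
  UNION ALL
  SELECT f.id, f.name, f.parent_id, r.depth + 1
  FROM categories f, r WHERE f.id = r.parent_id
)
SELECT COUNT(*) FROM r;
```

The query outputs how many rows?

4

Base: id=7 (Board), parent_id=5, depth 0.
Iteration 1: join on id=5 -> Music (id 5, parent_id=2, depth 1).
Iteration 2: join on id=2 -> Fiction (id 2, parent_id=1, depth 2).
Iteration 3: join on id=1 -> Card (id 1, parent_id=NULL, depth 3).
Iteration 4: parent_id is NULL; no match; recursion stops.
Total rows emitted: 4.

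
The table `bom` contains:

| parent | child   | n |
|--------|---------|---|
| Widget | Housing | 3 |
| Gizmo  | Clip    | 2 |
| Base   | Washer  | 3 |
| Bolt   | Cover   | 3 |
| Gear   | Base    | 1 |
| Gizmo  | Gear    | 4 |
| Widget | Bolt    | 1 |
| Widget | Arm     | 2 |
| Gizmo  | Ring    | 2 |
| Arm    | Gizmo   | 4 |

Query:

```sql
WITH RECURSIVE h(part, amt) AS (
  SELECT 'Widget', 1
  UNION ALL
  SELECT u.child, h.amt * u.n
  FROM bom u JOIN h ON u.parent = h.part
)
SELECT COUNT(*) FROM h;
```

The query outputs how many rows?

Base: (Widget, amt=1).
Iteration 1: components of {Widget} -> Arm = 1*2 = 2, Bolt = 1*1 = 1, Housing = 1*3 = 3.
Iteration 2: components of {Arm,Bolt,Housing} -> Cover = 1*3 = 3, Gizmo = 2*4 = 8.
Iteration 3: components of {Cover,Gizmo} -> Clip = 8*2 = 16, Gear = 8*4 = 32, Ring = 8*2 = 16.
Iteration 4: components of {Clip,Gear,Ring} -> Base = 32*1 = 32.
Iteration 5: components of {Base} -> Washer = 32*3 = 96.
Iteration 6: no further components; recursion stops.
Total rows emitted: 11.

11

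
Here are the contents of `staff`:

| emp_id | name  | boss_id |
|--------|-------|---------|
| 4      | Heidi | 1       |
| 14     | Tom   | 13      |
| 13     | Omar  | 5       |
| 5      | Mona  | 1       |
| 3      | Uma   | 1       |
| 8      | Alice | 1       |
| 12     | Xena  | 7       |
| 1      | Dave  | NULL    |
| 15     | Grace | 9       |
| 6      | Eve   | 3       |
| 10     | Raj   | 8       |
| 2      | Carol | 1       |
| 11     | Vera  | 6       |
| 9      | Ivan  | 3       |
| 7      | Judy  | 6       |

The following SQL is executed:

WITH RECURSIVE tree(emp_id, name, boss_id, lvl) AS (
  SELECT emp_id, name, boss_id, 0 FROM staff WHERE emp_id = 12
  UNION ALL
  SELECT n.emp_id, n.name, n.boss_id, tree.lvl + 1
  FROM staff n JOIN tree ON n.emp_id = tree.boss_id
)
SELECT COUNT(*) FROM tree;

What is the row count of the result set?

5

Base: emp_id=12 (Xena), boss_id=7, lvl 0.
Iteration 1: join on emp_id=7 -> Judy (id 7, boss_id=6, lvl 1).
Iteration 2: join on emp_id=6 -> Eve (id 6, boss_id=3, lvl 2).
Iteration 3: join on emp_id=3 -> Uma (id 3, boss_id=1, lvl 3).
Iteration 4: join on emp_id=1 -> Dave (id 1, boss_id=NULL, lvl 4).
Iteration 5: boss_id is NULL; no match; recursion stops.
Total rows emitted: 5.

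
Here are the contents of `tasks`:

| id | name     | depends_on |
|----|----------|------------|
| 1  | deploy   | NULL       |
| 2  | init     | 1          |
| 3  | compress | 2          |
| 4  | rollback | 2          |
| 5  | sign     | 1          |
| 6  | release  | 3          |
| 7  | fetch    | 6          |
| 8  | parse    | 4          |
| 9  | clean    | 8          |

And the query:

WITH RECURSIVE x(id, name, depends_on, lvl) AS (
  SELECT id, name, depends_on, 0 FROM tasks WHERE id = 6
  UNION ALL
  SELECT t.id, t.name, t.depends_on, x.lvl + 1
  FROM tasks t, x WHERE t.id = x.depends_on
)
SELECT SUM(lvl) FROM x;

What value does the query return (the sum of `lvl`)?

6

Base: id=6 (release), depends_on=3, lvl 0.
Iteration 1: join on id=3 -> compress (id 3, depends_on=2, lvl 1).
Iteration 2: join on id=2 -> init (id 2, depends_on=1, lvl 2).
Iteration 3: join on id=1 -> deploy (id 1, depends_on=NULL, lvl 3).
Iteration 4: depends_on is NULL; no match; recursion stops.
SUM(lvl) = 0 + 1 + 2 + 3 = 6.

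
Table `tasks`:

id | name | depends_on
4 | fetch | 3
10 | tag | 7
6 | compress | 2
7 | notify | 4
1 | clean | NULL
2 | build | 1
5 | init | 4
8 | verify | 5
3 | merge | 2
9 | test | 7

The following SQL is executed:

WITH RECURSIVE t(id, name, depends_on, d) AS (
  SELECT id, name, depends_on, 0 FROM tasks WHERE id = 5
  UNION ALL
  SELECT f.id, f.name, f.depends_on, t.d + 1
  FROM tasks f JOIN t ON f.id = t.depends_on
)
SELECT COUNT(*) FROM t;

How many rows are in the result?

5

Base: id=5 (init), depends_on=4, d 0.
Iteration 1: join on id=4 -> fetch (id 4, depends_on=3, d 1).
Iteration 2: join on id=3 -> merge (id 3, depends_on=2, d 2).
Iteration 3: join on id=2 -> build (id 2, depends_on=1, d 3).
Iteration 4: join on id=1 -> clean (id 1, depends_on=NULL, d 4).
Iteration 5: depends_on is NULL; no match; recursion stops.
Total rows emitted: 5.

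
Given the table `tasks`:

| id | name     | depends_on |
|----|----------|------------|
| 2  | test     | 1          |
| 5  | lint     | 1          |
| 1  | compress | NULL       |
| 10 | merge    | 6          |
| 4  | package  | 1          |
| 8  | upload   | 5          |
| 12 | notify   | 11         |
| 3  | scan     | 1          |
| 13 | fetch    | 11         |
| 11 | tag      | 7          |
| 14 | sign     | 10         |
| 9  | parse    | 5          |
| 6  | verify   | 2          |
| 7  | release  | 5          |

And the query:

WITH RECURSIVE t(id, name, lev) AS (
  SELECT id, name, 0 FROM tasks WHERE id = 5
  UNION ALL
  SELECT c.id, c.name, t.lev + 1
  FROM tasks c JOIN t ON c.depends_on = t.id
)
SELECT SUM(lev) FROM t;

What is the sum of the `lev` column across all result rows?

11

Base: id=5 (lint) at lev 0.
Iteration 1: rows with depends_on in {5} -> release (id 7, lev 1), upload (id 8, lev 1), parse (id 9, lev 1).
Iteration 2: rows with depends_on in {7,8,9} -> tag (id 11, lev 2).
Iteration 3: rows with depends_on in {11} -> notify (id 12, lev 3), fetch (id 13, lev 3).
Iteration 4: no rows with depends_on in {12,13}; recursion stops.
SUM(lev) = 0 + 1 + 1 + 1 + 2 + 3 + 3 = 11.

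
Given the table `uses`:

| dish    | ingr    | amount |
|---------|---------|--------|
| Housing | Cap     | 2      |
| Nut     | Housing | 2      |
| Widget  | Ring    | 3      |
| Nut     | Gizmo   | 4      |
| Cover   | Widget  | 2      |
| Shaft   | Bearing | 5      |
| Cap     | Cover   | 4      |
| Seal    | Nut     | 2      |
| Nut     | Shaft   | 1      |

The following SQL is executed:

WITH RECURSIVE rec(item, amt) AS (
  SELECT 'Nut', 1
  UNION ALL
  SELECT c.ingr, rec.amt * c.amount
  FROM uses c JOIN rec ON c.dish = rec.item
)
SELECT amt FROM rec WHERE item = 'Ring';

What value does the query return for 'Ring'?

Base: (Nut, amt=1).
Iteration 1: components of {Nut} -> Gizmo = 1*4 = 4, Housing = 1*2 = 2, Shaft = 1*1 = 1.
Iteration 2: components of {Gizmo,Housing,Shaft} -> Bearing = 1*5 = 5, Cap = 2*2 = 4.
Iteration 3: components of {Bearing,Cap} -> Cover = 4*4 = 16.
Iteration 4: components of {Cover} -> Widget = 16*2 = 32.
Iteration 5: components of {Widget} -> Ring = 32*3 = 96.
Iteration 6: no further components; recursion stops.

96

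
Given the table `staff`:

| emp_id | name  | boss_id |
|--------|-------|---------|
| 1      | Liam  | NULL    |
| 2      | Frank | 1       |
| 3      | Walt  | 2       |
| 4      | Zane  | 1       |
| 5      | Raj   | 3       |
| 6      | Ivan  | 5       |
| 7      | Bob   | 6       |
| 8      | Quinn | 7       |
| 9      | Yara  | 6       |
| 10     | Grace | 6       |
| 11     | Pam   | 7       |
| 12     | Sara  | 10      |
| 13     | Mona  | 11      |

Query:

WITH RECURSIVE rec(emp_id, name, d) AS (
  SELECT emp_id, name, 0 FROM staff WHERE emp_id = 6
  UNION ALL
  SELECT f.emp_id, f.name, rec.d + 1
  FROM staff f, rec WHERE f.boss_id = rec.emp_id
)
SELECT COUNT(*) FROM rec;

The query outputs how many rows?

Base: emp_id=6 (Ivan) at d 0.
Iteration 1: rows with boss_id in {6} -> Bob (id 7, d 1), Yara (id 9, d 1), Grace (id 10, d 1).
Iteration 2: rows with boss_id in {7,9,10} -> Quinn (id 8, d 2), Pam (id 11, d 2), Sara (id 12, d 2).
Iteration 3: rows with boss_id in {8,11,12} -> Mona (id 13, d 3).
Iteration 4: no rows with boss_id in {13}; recursion stops.
Total rows emitted: 8.

8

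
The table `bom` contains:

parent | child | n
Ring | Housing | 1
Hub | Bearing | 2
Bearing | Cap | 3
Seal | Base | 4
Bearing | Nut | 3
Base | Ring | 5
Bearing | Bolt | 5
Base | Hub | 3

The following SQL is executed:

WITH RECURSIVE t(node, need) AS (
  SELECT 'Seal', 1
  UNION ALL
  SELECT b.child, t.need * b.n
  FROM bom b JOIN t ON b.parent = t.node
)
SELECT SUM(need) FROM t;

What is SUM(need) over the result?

345

Base: (Seal, need=1).
Iteration 1: components of {Seal} -> Base = 1*4 = 4.
Iteration 2: components of {Base} -> Hub = 4*3 = 12, Ring = 4*5 = 20.
Iteration 3: components of {Hub,Ring} -> Bearing = 12*2 = 24, Housing = 20*1 = 20.
Iteration 4: components of {Bearing,Housing} -> Bolt = 24*5 = 120, Cap = 24*3 = 72, Nut = 24*3 = 72.
Iteration 5: no further components; recursion stops.
SUM(need) = 1 + 4 + 12 + 20 + 24 + 20 + 72 + 120 + 72 = 345.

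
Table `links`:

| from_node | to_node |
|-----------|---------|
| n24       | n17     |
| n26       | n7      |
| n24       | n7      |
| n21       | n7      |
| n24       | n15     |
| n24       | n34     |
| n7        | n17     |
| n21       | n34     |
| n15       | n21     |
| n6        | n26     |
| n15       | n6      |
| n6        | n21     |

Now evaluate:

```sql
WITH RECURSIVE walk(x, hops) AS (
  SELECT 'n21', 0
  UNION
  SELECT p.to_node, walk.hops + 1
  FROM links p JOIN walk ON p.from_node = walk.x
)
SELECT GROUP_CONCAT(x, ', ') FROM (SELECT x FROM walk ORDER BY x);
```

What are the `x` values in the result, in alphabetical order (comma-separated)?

n17, n21, n34, n7

Base: (n21, hops=0).
Iteration 1: edges from {n21} -> (n34, hops=1), (n7, hops=1).
Iteration 2: edges from {n34,n7} -> (n17, hops=2).
Iteration 3: no outgoing edges from {n17}; recursion stops.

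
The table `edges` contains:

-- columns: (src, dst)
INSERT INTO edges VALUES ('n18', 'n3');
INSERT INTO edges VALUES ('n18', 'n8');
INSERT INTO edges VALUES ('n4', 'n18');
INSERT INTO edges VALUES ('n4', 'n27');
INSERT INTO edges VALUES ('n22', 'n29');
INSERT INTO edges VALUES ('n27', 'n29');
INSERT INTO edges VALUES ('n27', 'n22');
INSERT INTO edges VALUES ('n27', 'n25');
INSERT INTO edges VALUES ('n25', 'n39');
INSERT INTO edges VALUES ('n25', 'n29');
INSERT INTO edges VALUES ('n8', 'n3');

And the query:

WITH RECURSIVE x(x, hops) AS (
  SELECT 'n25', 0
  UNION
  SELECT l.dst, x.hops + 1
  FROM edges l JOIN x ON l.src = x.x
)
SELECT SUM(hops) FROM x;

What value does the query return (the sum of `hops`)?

2

Base: (n25, hops=0).
Iteration 1: edges from {n25} -> (n29, hops=1), (n39, hops=1).
Iteration 2: no outgoing edges from {n29,n39}; recursion stops.
SUM(hops) = 0 + 1 + 1 = 2.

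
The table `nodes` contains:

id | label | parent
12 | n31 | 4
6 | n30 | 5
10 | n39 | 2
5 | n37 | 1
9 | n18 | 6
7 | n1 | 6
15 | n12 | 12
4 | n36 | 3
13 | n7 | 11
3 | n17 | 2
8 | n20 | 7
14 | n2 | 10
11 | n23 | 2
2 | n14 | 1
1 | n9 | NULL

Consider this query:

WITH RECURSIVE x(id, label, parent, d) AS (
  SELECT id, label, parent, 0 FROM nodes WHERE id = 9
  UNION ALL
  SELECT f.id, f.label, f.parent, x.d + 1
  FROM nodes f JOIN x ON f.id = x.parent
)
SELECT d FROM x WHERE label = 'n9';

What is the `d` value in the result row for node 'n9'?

3

Base: id=9 (n18), parent=6, d 0.
Iteration 1: join on id=6 -> n30 (id 6, parent=5, d 1).
Iteration 2: join on id=5 -> n37 (id 5, parent=1, d 2).
Iteration 3: join on id=1 -> n9 (id 1, parent=NULL, d 3).
Iteration 4: parent is NULL; no match; recursion stops.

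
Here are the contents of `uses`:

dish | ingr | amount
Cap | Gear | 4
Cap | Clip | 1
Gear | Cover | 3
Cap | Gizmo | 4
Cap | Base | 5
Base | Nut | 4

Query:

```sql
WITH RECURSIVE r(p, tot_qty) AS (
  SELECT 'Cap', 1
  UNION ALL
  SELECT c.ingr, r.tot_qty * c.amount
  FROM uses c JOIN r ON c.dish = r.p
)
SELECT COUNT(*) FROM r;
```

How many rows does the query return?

Base: (Cap, tot_qty=1).
Iteration 1: components of {Cap} -> Base = 1*5 = 5, Clip = 1*1 = 1, Gear = 1*4 = 4, Gizmo = 1*4 = 4.
Iteration 2: components of {Base,Clip,Gear,Gizmo} -> Cover = 4*3 = 12, Nut = 5*4 = 20.
Iteration 3: no further components; recursion stops.
Total rows emitted: 7.

7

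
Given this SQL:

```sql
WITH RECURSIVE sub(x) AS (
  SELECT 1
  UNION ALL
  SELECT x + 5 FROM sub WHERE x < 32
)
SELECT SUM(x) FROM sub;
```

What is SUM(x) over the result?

Base: x=1.
Iteration 1: 1 < 32 holds -> x = 1 + 5 = 6.
Iteration 2: 6 < 32 holds -> x = 6 + 5 = 11.
Iteration 3: 11 < 32 holds -> x = 11 + 5 = 16.
Iteration 4: 16 < 32 holds -> x = 16 + 5 = 21.
Iteration 5: 21 < 32 holds -> x = 21 + 5 = 26.
Iteration 6: 26 < 32 holds -> x = 26 + 5 = 31.
Iteration 7: 31 < 32 holds -> x = 31 + 5 = 36.
Iteration 8: 36 < 32 fails; recursion stops.
SUM(x) = 1 + 6 + 11 + 16 + 21 + 26 + 31 + 36 = 148.

148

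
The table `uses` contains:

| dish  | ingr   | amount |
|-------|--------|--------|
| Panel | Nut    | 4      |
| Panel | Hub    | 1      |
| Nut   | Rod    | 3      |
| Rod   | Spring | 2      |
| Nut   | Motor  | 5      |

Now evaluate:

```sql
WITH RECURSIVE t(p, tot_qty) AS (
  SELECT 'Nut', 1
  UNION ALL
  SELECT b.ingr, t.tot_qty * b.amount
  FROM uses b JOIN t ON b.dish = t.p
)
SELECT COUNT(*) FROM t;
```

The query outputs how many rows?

Base: (Nut, tot_qty=1).
Iteration 1: components of {Nut} -> Motor = 1*5 = 5, Rod = 1*3 = 3.
Iteration 2: components of {Motor,Rod} -> Spring = 3*2 = 6.
Iteration 3: no further components; recursion stops.
Total rows emitted: 4.

4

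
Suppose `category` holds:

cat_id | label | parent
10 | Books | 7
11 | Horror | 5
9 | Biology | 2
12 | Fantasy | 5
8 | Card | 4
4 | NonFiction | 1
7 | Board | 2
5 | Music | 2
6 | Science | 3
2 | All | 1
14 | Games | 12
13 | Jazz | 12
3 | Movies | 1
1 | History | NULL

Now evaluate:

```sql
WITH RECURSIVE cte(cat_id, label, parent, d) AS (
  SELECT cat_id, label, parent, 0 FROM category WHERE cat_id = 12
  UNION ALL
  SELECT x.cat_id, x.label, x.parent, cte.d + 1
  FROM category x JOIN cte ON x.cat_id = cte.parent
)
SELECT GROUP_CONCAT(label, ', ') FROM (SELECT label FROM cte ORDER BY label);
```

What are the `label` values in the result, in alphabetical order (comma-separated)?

Base: cat_id=12 (Fantasy), parent=5, d 0.
Iteration 1: join on cat_id=5 -> Music (id 5, parent=2, d 1).
Iteration 2: join on cat_id=2 -> All (id 2, parent=1, d 2).
Iteration 3: join on cat_id=1 -> History (id 1, parent=NULL, d 3).
Iteration 4: parent is NULL; no match; recursion stops.

All, Fantasy, History, Music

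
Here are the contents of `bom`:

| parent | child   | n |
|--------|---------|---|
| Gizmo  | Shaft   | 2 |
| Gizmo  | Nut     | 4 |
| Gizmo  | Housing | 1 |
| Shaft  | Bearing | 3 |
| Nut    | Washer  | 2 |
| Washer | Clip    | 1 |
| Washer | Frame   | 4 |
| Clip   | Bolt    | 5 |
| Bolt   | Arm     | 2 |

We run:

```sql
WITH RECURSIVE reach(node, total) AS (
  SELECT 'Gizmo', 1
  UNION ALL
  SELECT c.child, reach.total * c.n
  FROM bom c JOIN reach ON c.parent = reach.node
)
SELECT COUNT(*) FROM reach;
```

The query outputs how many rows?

10

Base: (Gizmo, total=1).
Iteration 1: components of {Gizmo} -> Housing = 1*1 = 1, Nut = 1*4 = 4, Shaft = 1*2 = 2.
Iteration 2: components of {Housing,Nut,Shaft} -> Bearing = 2*3 = 6, Washer = 4*2 = 8.
Iteration 3: components of {Bearing,Washer} -> Clip = 8*1 = 8, Frame = 8*4 = 32.
Iteration 4: components of {Clip,Frame} -> Bolt = 8*5 = 40.
Iteration 5: components of {Bolt} -> Arm = 40*2 = 80.
Iteration 6: no further components; recursion stops.
Total rows emitted: 10.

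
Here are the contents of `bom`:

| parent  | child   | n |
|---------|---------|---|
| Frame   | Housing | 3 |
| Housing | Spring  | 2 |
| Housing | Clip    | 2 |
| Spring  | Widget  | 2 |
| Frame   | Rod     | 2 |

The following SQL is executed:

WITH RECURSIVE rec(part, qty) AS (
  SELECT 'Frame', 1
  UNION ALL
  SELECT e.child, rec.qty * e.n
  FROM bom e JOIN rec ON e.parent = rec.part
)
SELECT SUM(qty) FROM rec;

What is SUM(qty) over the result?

30

Base: (Frame, qty=1).
Iteration 1: components of {Frame} -> Housing = 1*3 = 3, Rod = 1*2 = 2.
Iteration 2: components of {Housing,Rod} -> Clip = 3*2 = 6, Spring = 3*2 = 6.
Iteration 3: components of {Clip,Spring} -> Widget = 6*2 = 12.
Iteration 4: no further components; recursion stops.
SUM(qty) = 1 + 3 + 2 + 6 + 6 + 12 = 30.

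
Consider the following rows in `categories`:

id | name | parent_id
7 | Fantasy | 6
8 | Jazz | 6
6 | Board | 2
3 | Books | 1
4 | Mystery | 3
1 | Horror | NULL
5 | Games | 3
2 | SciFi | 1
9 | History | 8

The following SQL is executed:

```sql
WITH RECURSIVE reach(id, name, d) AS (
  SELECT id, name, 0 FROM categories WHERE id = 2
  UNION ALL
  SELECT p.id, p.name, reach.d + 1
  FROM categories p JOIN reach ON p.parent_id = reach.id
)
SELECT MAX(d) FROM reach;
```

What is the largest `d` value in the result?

Base: id=2 (SciFi) at d 0.
Iteration 1: rows with parent_id in {2} -> Board (id 6, d 1).
Iteration 2: rows with parent_id in {6} -> Fantasy (id 7, d 2), Jazz (id 8, d 2).
Iteration 3: rows with parent_id in {7,8} -> History (id 9, d 3).
Iteration 4: no rows with parent_id in {9}; recursion stops.
d values: 0, 1, 2, 2, 3; the maximum is 3.

3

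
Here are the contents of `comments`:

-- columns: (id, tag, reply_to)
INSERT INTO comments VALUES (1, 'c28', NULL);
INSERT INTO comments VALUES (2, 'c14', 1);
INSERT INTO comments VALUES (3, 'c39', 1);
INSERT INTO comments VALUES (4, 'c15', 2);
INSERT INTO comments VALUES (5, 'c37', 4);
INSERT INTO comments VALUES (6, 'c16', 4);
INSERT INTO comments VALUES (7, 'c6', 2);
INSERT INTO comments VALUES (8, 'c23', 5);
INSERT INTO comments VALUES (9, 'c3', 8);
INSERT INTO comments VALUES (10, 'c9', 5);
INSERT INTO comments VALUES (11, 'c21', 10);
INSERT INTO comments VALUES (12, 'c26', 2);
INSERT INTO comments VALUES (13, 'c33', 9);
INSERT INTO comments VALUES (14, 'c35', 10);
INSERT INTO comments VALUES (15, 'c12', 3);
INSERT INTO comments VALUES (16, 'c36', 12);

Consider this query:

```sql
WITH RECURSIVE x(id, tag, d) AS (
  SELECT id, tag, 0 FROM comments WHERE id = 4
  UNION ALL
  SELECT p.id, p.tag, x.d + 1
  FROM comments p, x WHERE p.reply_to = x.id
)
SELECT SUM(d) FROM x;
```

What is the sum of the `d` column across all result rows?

Base: id=4 (c15) at d 0.
Iteration 1: rows with reply_to in {4} -> c37 (id 5, d 1), c16 (id 6, d 1).
Iteration 2: rows with reply_to in {5,6} -> c23 (id 8, d 2), c9 (id 10, d 2).
Iteration 3: rows with reply_to in {8,10} -> c3 (id 9, d 3), c21 (id 11, d 3), c35 (id 14, d 3).
Iteration 4: rows with reply_to in {9,11,14} -> c33 (id 13, d 4).
Iteration 5: no rows with reply_to in {13}; recursion stops.
SUM(d) = 0 + 1 + 1 + 2 + 2 + 3 + 3 + 3 + 4 = 19.

19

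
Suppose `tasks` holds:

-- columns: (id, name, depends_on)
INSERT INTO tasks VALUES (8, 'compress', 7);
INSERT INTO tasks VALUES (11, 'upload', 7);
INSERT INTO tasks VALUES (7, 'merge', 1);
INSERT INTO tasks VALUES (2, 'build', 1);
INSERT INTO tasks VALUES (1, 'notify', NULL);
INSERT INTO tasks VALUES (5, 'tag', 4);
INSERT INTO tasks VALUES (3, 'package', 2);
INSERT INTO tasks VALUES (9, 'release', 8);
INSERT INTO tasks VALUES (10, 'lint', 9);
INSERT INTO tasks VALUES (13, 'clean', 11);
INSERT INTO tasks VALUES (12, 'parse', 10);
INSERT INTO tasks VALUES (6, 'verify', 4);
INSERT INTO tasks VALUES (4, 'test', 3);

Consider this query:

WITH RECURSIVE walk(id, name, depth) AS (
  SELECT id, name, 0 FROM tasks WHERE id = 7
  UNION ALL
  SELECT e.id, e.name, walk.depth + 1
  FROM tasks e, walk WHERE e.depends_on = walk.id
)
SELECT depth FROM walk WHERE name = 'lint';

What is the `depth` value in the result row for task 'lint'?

3

Base: id=7 (merge) at depth 0.
Iteration 1: rows with depends_on in {7} -> compress (id 8, depth 1), upload (id 11, depth 1).
Iteration 2: rows with depends_on in {8,11} -> release (id 9, depth 2), clean (id 13, depth 2).
Iteration 3: rows with depends_on in {9,13} -> lint (id 10, depth 3).
Iteration 4: rows with depends_on in {10} -> parse (id 12, depth 4).
Iteration 5: no rows with depends_on in {12}; recursion stops.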